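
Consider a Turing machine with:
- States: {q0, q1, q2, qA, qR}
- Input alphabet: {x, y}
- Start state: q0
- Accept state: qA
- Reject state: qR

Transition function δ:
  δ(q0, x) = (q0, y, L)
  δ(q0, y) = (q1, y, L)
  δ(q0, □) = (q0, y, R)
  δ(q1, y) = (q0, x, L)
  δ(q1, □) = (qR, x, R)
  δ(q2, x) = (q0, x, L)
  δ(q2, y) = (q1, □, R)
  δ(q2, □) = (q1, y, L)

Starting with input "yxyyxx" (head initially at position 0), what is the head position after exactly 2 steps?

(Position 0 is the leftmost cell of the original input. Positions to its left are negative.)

Execution trace (head position shown):
Step 0: [q0]yxyyxx  (head at position 0)
Step 1: move left → [q1]□yxyyxx  (head at position -1)
Step 2: move right → x[qR]yxyyxx  (head at position 0)

After 2 steps, the head is at position 0.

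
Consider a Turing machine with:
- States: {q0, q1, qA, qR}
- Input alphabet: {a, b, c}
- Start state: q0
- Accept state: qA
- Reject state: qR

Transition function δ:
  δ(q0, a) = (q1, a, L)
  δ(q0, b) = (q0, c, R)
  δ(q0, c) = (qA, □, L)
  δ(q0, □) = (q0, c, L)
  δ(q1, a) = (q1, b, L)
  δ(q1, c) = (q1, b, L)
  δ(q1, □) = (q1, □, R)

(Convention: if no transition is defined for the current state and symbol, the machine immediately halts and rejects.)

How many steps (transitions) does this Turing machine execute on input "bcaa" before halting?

Execution trace:
Initial: [q0]bcaa
Step 1: δ(q0, b) = (q0, c, R) → c[q0]caa
Step 2: δ(q0, c) = (qA, □, L) → [qA]c□aa

The machine reaches the accept state qA and halts.

The machine executed 2 steps before halting.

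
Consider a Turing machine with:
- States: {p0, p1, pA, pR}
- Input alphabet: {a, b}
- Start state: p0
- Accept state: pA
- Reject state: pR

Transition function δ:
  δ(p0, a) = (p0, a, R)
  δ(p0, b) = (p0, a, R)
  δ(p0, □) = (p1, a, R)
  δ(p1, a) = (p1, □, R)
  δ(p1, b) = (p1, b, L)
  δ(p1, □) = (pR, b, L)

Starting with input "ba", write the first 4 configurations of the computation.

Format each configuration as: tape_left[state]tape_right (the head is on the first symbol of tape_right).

Transitions applied:
Step 1: δ(p0, b) = (p0, a, R)
Step 2: δ(p0, a) = (p0, a, R)
Step 3: δ(p0, □) = (p1, a, R)

The first 4 configurations are:
[p0]ba ⊢ a[p0]a ⊢ aa[p0]□ ⊢ aaa[p1]□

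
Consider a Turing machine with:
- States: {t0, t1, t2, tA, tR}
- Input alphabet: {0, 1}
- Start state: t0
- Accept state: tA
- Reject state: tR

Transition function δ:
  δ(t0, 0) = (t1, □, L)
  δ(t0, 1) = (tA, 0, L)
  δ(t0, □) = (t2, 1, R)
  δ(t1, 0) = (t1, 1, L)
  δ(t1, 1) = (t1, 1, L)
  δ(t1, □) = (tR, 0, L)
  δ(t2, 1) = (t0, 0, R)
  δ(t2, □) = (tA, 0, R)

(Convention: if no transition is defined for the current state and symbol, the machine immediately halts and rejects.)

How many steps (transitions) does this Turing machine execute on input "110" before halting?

Execution trace:
Initial: [t0]110
Step 1: δ(t0, 1) = (tA, 0, L) → [tA]□010

The machine reaches the accept state tA and halts.

The machine executed 1 step before halting.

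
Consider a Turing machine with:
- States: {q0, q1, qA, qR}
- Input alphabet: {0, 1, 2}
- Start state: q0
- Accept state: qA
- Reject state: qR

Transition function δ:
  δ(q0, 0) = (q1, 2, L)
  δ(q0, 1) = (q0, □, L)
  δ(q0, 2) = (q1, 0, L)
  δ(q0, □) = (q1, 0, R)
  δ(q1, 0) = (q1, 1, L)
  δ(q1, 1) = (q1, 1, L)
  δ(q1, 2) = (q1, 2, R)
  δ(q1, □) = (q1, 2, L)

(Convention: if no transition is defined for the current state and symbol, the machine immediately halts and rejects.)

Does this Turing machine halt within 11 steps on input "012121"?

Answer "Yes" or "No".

Execution trace:
Initial: [q0]012121
Step 1: δ(q0, 0) = (q1, 2, L) → [q1]□212121
Step 2: δ(q1, □) = (q1, 2, L) → [q1]□2212121
Step 3: δ(q1, □) = (q1, 2, L) → [q1]□22212121
Step 4: δ(q1, □) = (q1, 2, L) → [q1]□222212121
Step 5: δ(q1, □) = (q1, 2, L) → [q1]□2222212121
Step 6: δ(q1, □) = (q1, 2, L) → [q1]□22222212121
Step 7: δ(q1, □) = (q1, 2, L) → [q1]□222222212121
Step 8: δ(q1, □) = (q1, 2, L) → [q1]□2222222212121
Step 9: δ(q1, □) = (q1, 2, L) → [q1]□22222222212121
Step 10: δ(q1, □) = (q1, 2, L) → [q1]□222222222212121
Step 11: δ(q1, □) = (q1, 2, L) → [q1]□2222222222212121

The machine has not reached a halting state after 11 steps.
The machine did not halt within the 11-step bound.

Answer: No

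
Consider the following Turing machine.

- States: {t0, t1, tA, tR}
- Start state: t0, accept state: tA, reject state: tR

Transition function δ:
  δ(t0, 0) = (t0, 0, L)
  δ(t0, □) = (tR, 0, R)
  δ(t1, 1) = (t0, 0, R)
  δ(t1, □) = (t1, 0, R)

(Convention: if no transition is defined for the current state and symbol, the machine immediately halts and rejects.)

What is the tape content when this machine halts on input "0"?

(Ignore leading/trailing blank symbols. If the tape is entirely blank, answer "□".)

Execution trace:
Initial: [t0]0
Step 1: δ(t0, 0) = (t0, 0, L) → [t0]□0
Step 2: δ(t0, □) = (tR, 0, R) → 0[tR]0

The machine reaches the reject state tR and halts.

Final tape (ignoring leading/trailing blanks): 00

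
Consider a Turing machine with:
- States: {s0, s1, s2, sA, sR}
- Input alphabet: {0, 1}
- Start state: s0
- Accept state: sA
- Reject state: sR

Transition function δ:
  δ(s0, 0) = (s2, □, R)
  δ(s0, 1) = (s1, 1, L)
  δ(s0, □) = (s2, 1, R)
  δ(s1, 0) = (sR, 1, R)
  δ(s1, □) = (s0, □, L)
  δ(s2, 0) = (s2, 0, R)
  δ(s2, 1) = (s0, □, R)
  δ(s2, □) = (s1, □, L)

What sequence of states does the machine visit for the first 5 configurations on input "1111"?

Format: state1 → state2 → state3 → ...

Execution trace:
Initial: [s0]1111
Step 1: δ(s0, 1) = (s1, 1, L) → [s1]□1111
Step 2: δ(s1, □) = (s0, □, L) → [s0]□□1111
Step 3: δ(s0, □) = (s2, 1, R) → 1[s2]□1111
Step 4: δ(s2, □) = (s1, □, L) → [s1]1□1111

No transition is defined for δ(s1, 1). By convention the machine halts and rejects.

State sequence: s0 → s1 → s0 → s2 → s1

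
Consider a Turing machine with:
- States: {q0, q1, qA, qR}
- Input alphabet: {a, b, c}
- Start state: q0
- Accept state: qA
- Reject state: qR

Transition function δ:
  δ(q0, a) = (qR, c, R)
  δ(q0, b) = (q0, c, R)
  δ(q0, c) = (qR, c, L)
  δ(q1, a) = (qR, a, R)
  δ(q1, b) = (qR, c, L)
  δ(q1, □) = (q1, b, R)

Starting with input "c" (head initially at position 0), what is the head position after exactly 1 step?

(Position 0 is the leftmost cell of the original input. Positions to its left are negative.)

Execution trace (head position shown):
Step 0: [q0]c  (head at position 0)
Step 1: move left → [qR]□c  (head at position -1)

After 1 step, the head is at position -1.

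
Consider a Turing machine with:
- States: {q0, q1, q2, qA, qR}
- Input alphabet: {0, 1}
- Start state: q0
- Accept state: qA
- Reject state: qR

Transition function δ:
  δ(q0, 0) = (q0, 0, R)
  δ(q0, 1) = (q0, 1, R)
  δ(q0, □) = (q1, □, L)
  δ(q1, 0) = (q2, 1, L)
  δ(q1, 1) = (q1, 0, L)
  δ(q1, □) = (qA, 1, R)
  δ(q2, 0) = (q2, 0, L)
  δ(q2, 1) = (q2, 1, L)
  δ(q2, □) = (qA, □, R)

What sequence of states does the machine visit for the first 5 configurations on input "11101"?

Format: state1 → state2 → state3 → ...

Execution trace:
Initial: [q0]11101
Step 1: δ(q0, 1) = (q0, 1, R) → 1[q0]1101
Step 2: δ(q0, 1) = (q0, 1, R) → 11[q0]101
Step 3: δ(q0, 1) = (q0, 1, R) → 111[q0]01
Step 4: δ(q0, 0) = (q0, 0, R) → 1110[q0]1

State sequence: q0 → q0 → q0 → q0 → q0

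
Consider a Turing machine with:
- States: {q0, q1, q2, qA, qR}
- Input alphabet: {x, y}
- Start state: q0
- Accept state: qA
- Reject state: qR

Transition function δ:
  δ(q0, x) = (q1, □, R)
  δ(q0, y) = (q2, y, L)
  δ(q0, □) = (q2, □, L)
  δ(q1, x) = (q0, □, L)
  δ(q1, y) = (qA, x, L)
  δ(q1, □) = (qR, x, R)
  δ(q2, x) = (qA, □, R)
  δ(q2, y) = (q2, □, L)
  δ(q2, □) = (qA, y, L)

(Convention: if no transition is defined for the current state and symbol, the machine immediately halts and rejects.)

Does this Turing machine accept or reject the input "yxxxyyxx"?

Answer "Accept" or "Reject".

Execution trace:
Initial: [q0]yxxxyyxx
Step 1: δ(q0, y) = (q2, y, L) → [q2]□yxxxyyxx
Step 2: δ(q2, □) = (qA, y, L) → [qA]□yyxxxyyxx

The machine reaches the accept state qA and halts.

Answer: Accept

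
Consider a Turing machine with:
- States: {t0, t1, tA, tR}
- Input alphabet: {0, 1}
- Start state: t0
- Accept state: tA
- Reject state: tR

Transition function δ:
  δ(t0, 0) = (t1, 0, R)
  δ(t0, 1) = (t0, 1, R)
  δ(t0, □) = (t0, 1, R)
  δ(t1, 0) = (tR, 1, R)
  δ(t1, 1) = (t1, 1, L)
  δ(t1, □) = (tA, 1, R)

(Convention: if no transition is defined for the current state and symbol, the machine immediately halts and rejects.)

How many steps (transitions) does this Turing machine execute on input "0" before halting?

Execution trace:
Initial: [t0]0
Step 1: δ(t0, 0) = (t1, 0, R) → 0[t1]□
Step 2: δ(t1, □) = (tA, 1, R) → 01[tA]□

The machine reaches the accept state tA and halts.

The machine executed 2 steps before halting.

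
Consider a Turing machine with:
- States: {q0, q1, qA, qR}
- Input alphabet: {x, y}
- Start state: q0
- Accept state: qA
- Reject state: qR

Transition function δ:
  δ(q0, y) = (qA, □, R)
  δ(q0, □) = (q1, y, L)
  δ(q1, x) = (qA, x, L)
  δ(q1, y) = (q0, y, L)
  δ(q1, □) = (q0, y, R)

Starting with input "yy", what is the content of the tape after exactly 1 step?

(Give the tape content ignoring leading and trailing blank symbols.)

Execution trace:
Initial: [q0]yy
Step 1: δ(q0, y) = (qA, □, R) → □[qA]y

The machine reaches the accept state qA and halts.

After 1 step, the tape (ignoring leading/trailing blanks) is: y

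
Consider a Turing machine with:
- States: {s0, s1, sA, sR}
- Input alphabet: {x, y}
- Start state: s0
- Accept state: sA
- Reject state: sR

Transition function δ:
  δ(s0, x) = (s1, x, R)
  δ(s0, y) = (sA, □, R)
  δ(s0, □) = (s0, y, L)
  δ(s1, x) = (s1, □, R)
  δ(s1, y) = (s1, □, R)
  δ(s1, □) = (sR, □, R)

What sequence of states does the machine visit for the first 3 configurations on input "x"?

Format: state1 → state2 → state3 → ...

Execution trace:
Initial: [s0]x
Step 1: δ(s0, x) = (s1, x, R) → x[s1]□
Step 2: δ(s1, □) = (sR, □, R) → x□[sR]□

The machine reaches the reject state sR and halts.

State sequence: s0 → s1 → sR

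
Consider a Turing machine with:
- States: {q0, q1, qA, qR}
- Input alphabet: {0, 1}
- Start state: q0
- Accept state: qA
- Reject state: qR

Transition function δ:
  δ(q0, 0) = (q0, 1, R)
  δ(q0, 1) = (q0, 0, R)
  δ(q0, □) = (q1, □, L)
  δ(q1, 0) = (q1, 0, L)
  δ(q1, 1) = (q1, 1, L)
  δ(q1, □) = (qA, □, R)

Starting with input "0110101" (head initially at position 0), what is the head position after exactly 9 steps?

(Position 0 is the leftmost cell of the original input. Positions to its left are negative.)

Execution trace (head position shown):
Step 0: [q0]0110101  (head at position 0)
Step 1: move right → 1[q0]110101  (head at position 1)
Step 2: move right → 10[q0]10101  (head at position 2)
Step 3: move right → 100[q0]0101  (head at position 3)
Step 4: move right → 1001[q0]101  (head at position 4)
Step 5: move right → 10010[q0]01  (head at position 5)
Step 6: move right → 100101[q0]1  (head at position 6)
Step 7: move right → 1001010[q0]□  (head at position 7)
Step 8: move left → 100101[q1]0□  (head at position 6)
Step 9: move left → 10010[q1]10□  (head at position 5)

After 9 steps, the head is at position 5.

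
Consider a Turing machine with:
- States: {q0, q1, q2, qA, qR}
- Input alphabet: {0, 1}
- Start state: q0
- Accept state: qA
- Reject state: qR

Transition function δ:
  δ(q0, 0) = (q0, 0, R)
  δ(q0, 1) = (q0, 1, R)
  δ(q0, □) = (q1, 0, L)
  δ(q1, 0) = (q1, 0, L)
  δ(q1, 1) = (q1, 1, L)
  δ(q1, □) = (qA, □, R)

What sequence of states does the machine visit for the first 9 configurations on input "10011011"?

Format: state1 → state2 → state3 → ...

Execution trace:
Initial: [q0]10011011
Step 1: δ(q0, 1) = (q0, 1, R) → 1[q0]0011011
Step 2: δ(q0, 0) = (q0, 0, R) → 10[q0]011011
Step 3: δ(q0, 0) = (q0, 0, R) → 100[q0]11011
Step 4: δ(q0, 1) = (q0, 1, R) → 1001[q0]1011
Step 5: δ(q0, 1) = (q0, 1, R) → 10011[q0]011
Step 6: δ(q0, 0) = (q0, 0, R) → 100110[q0]11
Step 7: δ(q0, 1) = (q0, 1, R) → 1001101[q0]1
Step 8: δ(q0, 1) = (q0, 1, R) → 10011011[q0]□

State sequence: q0 → q0 → q0 → q0 → q0 → q0 → q0 → q0 → q0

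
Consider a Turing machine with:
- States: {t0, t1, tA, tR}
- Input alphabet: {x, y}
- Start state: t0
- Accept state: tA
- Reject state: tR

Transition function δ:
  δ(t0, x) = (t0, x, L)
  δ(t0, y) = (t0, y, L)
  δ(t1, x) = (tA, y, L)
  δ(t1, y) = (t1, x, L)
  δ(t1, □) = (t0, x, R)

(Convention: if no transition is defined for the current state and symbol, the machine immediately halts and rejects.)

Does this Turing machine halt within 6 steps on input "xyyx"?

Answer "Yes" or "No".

Execution trace:
Initial: [t0]xyyx
Step 1: δ(t0, x) = (t0, x, L) → [t0]□xyyx

No transition is defined for δ(t0, □). By convention the machine halts and rejects.
The machine halted after 1 step (within the 6-step bound).

Answer: Yes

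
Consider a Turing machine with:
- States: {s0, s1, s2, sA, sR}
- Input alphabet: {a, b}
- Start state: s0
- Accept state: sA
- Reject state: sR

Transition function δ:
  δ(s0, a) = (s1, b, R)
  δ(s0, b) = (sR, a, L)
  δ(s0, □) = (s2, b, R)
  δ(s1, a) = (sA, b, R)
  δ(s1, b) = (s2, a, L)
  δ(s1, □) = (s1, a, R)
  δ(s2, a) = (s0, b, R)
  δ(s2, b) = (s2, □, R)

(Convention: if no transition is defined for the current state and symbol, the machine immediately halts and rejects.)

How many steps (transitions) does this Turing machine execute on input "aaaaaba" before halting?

Execution trace:
Initial: [s0]aaaaaba
Step 1: δ(s0, a) = (s1, b, R) → b[s1]aaaaba
Step 2: δ(s1, a) = (sA, b, R) → bb[sA]aaaba

The machine reaches the accept state sA and halts.

The machine executed 2 steps before halting.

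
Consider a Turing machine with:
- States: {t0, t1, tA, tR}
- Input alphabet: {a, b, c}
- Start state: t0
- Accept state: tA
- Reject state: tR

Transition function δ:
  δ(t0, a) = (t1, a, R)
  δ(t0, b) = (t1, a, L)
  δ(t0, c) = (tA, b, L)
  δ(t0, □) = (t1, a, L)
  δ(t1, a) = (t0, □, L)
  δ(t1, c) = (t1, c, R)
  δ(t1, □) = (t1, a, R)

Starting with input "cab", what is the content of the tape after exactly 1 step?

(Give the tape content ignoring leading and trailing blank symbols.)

Execution trace:
Initial: [t0]cab
Step 1: δ(t0, c) = (tA, b, L) → [tA]□bab

The machine reaches the accept state tA and halts.

After 1 step, the tape (ignoring leading/trailing blanks) is: bab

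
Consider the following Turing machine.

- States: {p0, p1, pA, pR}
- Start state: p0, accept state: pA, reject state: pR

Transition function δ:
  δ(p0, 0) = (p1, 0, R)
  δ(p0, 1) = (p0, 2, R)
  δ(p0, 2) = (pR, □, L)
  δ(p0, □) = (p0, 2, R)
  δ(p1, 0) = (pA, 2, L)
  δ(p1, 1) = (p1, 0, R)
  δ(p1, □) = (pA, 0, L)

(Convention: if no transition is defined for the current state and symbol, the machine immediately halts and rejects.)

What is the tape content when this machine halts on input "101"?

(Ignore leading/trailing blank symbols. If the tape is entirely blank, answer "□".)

Execution trace:
Initial: [p0]101
Step 1: δ(p0, 1) = (p0, 2, R) → 2[p0]01
Step 2: δ(p0, 0) = (p1, 0, R) → 20[p1]1
Step 3: δ(p1, 1) = (p1, 0, R) → 200[p1]□
Step 4: δ(p1, □) = (pA, 0, L) → 20[pA]00

The machine reaches the accept state pA and halts.

Final tape (ignoring leading/trailing blanks): 2000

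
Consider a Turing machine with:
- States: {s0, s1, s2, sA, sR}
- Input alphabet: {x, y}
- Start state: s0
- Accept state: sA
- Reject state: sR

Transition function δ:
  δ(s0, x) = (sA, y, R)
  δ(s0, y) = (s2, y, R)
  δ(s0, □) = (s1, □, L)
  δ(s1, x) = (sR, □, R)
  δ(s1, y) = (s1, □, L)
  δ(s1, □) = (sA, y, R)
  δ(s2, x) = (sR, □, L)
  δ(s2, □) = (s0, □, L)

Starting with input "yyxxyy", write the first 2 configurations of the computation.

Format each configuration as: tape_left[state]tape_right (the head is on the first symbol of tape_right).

Transitions applied:
Step 1: δ(s0, y) = (s2, y, R)

The first 2 configurations are:
[s0]yyxxyy ⊢ y[s2]yxxyy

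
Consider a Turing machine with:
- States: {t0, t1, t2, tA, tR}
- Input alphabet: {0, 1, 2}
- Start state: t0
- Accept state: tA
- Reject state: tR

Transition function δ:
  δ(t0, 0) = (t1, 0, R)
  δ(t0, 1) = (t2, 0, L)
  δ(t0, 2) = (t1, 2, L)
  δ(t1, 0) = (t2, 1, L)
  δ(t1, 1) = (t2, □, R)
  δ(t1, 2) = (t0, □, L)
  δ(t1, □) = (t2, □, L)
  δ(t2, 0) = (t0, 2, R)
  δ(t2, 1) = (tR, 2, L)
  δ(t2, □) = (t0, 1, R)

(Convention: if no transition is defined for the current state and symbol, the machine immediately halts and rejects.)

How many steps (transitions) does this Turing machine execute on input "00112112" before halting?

Execution trace:
Initial: [t0]00112112
Step 1: δ(t0, 0) = (t1, 0, R) → 0[t1]0112112
Step 2: δ(t1, 0) = (t2, 1, L) → [t2]01112112
Step 3: δ(t2, 0) = (t0, 2, R) → 2[t0]1112112
Step 4: δ(t0, 1) = (t2, 0, L) → [t2]20112112

No transition is defined for δ(t2, 2). By convention the machine halts and rejects.

The machine executed 4 steps before halting.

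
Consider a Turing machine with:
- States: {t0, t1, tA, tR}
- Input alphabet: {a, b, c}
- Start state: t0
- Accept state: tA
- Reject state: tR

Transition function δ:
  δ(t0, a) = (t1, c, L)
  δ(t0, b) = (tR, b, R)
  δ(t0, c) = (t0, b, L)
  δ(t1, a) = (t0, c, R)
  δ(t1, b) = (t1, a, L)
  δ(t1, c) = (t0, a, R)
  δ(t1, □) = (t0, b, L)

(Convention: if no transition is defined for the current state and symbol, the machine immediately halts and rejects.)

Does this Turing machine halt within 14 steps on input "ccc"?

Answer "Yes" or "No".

Execution trace:
Initial: [t0]ccc
Step 1: δ(t0, c) = (t0, b, L) → [t0]□bcc

No transition is defined for δ(t0, □). By convention the machine halts and rejects.
The machine halted after 1 step (within the 14-step bound).

Answer: Yes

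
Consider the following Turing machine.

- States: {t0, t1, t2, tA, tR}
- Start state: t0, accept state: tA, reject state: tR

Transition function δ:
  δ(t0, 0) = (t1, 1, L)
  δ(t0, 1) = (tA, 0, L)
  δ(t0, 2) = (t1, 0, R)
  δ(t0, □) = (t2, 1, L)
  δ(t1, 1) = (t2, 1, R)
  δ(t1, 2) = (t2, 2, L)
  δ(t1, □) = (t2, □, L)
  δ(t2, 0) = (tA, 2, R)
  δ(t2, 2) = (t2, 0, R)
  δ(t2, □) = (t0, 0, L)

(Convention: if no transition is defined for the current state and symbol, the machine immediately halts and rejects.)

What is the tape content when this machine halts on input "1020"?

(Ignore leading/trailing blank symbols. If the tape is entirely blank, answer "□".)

Execution trace:
Initial: [t0]1020
Step 1: δ(t0, 1) = (tA, 0, L) → [tA]□0020

The machine reaches the accept state tA and halts.

Final tape (ignoring leading/trailing blanks): 0020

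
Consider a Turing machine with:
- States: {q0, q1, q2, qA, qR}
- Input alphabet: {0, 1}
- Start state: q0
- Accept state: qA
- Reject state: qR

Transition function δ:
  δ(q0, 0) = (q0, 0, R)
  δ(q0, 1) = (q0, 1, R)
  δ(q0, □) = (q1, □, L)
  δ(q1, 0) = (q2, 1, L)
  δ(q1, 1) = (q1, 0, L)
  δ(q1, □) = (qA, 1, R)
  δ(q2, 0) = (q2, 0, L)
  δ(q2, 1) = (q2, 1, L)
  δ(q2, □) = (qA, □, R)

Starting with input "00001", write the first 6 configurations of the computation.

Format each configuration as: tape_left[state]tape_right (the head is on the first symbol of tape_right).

Transitions applied:
Step 1: δ(q0, 0) = (q0, 0, R)
Step 2: δ(q0, 0) = (q0, 0, R)
Step 3: δ(q0, 0) = (q0, 0, R)
Step 4: δ(q0, 0) = (q0, 0, R)
Step 5: δ(q0, 1) = (q0, 1, R)

The first 6 configurations are:
[q0]00001 ⊢ 0[q0]0001 ⊢ 00[q0]001 ⊢ 000[q0]01 ⊢ 0000[q0]1 ⊢ 00001[q0]□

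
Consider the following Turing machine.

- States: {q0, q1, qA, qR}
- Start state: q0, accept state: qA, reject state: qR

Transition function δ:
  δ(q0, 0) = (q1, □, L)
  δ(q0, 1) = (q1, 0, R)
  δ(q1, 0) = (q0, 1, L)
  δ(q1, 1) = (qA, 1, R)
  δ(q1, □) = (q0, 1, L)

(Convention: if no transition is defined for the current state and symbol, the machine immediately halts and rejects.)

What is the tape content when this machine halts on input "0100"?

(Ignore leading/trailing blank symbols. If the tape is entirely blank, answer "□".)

Execution trace:
Initial: [q0]0100
Step 1: δ(q0, 0) = (q1, □, L) → [q1]□□100
Step 2: δ(q1, □) = (q0, 1, L) → [q0]□1□100

No transition is defined for δ(q0, □). By convention the machine halts and rejects.

Final tape (ignoring leading/trailing blanks): 1□100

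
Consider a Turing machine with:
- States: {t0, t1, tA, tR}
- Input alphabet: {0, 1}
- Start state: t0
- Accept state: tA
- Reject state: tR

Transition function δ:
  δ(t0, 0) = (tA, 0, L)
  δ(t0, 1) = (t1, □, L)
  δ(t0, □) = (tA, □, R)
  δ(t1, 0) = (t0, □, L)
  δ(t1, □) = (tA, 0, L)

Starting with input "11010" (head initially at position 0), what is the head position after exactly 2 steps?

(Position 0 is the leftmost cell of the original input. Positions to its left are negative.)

Execution trace (head position shown):
Step 0: [t0]11010  (head at position 0)
Step 1: move left → [t1]□□1010  (head at position -1)
Step 2: move left → [tA]□0□1010  (head at position -2)

After 2 steps, the head is at position -2.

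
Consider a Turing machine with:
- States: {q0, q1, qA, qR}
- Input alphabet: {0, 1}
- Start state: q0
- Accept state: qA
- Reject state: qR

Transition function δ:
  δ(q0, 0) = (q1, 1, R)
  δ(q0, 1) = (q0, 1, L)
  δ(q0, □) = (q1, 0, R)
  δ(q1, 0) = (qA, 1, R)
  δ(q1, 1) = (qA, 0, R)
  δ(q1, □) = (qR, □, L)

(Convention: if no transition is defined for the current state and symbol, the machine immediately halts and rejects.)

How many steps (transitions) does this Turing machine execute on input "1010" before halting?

Execution trace:
Initial: [q0]1010
Step 1: δ(q0, 1) = (q0, 1, L) → [q0]□1010
Step 2: δ(q0, □) = (q1, 0, R) → 0[q1]1010
Step 3: δ(q1, 1) = (qA, 0, R) → 00[qA]010

The machine reaches the accept state qA and halts.

The machine executed 3 steps before halting.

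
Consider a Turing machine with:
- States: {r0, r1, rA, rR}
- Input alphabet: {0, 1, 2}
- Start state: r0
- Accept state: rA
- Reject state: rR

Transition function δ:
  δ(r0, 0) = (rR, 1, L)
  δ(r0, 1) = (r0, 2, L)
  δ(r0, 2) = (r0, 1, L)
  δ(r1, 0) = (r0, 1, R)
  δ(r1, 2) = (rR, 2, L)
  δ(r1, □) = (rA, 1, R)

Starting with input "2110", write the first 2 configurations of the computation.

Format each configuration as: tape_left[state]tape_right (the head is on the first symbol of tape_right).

Transitions applied:
Step 1: δ(r0, 2) = (r0, 1, L)

The first 2 configurations are:
[r0]2110 ⊢ [r0]□1110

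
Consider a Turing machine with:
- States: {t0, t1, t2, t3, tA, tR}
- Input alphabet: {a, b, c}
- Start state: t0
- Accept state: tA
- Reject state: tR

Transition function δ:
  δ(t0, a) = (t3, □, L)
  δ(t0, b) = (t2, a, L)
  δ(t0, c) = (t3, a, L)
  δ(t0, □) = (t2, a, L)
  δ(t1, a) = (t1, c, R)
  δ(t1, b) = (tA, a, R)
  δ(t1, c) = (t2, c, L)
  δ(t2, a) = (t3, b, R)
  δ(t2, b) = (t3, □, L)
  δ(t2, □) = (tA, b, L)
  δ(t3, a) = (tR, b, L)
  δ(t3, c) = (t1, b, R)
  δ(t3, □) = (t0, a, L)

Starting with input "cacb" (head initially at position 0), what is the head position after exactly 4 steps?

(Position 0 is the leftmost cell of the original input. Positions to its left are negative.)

Execution trace (head position shown):
Step 0: [t0]cacb  (head at position 0)
Step 1: move left → [t3]□aacb  (head at position -1)
Step 2: move left → [t0]□aaacb  (head at position -2)
Step 3: move left → [t2]□aaaacb  (head at position -3)
Step 4: move left → [tA]□baaaacb  (head at position -4)

After 4 steps, the head is at position -4.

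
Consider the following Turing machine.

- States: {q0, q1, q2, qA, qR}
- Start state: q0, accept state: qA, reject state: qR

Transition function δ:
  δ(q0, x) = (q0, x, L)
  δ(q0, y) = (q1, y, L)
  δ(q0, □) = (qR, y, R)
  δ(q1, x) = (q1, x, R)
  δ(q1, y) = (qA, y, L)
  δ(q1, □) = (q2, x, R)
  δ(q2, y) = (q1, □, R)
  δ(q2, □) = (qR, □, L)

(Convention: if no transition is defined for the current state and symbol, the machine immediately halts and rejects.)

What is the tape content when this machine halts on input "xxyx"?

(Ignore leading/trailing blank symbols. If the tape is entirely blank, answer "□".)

Execution trace:
Initial: [q0]xxyx
Step 1: δ(q0, x) = (q0, x, L) → [q0]□xxyx
Step 2: δ(q0, □) = (qR, y, R) → y[qR]xxyx

The machine reaches the reject state qR and halts.

Final tape (ignoring leading/trailing blanks): yxxyx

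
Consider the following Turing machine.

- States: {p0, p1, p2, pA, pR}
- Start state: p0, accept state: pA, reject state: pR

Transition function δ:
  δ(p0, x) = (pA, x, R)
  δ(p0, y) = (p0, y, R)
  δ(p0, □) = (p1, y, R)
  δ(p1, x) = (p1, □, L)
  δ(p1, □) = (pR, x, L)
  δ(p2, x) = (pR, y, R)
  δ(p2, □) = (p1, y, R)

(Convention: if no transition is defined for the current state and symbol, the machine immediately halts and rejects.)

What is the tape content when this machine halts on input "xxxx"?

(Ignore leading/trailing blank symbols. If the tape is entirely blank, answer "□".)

Execution trace:
Initial: [p0]xxxx
Step 1: δ(p0, x) = (pA, x, R) → x[pA]xxx

The machine reaches the accept state pA and halts.

Final tape (ignoring leading/trailing blanks): xxxx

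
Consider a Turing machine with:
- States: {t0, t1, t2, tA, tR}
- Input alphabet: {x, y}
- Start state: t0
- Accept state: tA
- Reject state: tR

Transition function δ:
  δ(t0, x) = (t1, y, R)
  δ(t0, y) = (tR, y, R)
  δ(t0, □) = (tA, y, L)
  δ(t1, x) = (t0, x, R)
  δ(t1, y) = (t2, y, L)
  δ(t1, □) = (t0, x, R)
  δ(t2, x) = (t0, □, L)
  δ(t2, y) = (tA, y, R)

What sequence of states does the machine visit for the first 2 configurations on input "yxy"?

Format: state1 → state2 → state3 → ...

Execution trace:
Initial: [t0]yxy
Step 1: δ(t0, y) = (tR, y, R) → y[tR]xy

The machine reaches the reject state tR and halts.

State sequence: t0 → tR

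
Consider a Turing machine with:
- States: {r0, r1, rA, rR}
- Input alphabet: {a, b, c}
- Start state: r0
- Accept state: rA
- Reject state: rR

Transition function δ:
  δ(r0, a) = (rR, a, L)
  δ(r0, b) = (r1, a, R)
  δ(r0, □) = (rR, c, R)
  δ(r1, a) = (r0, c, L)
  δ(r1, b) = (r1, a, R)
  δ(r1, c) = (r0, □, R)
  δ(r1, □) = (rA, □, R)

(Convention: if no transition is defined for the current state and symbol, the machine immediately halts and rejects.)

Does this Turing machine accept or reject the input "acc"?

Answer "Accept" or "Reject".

Execution trace:
Initial: [r0]acc
Step 1: δ(r0, a) = (rR, a, L) → [rR]□acc

The machine reaches the reject state rR and halts.

Answer: Reject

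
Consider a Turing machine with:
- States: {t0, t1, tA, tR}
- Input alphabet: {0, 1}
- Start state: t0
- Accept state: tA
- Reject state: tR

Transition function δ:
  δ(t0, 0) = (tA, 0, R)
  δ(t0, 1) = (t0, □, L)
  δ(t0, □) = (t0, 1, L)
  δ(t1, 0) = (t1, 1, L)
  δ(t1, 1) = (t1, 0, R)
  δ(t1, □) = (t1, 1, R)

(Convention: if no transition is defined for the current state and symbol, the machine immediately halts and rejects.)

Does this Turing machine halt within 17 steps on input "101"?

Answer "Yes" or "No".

Execution trace:
Initial: [t0]101
Step 1: δ(t0, 1) = (t0, □, L) → [t0]□□01
Step 2: δ(t0, □) = (t0, 1, L) → [t0]□1□01
Step 3: δ(t0, □) = (t0, 1, L) → [t0]□11□01
Step 4: δ(t0, □) = (t0, 1, L) → [t0]□111□01
Step 5: δ(t0, □) = (t0, 1, L) → [t0]□1111□01
Step 6: δ(t0, □) = (t0, 1, L) → [t0]□11111□01
Step 7: δ(t0, □) = (t0, 1, L) → [t0]□111111□01
Step 8: δ(t0, □) = (t0, 1, L) → [t0]□1111111□01
Step 9: δ(t0, □) = (t0, 1, L) → [t0]□11111111□01
Step 10: δ(t0, □) = (t0, 1, L) → [t0]□111111111□01
Step 11: δ(t0, □) = (t0, 1, L) → [t0]□1111111111□01
Step 12: δ(t0, □) = (t0, 1, L) → [t0]□11111111111□01
Step 13: δ(t0, □) = (t0, 1, L) → [t0]□111111111111□01
Step 14: δ(t0, □) = (t0, 1, L) → [t0]□1111111111111□01
Step 15: δ(t0, □) = (t0, 1, L) → [t0]□11111111111111□01
Step 16: δ(t0, □) = (t0, 1, L) → [t0]□111111111111111□01
Step 17: δ(t0, □) = (t0, 1, L) → [t0]□1111111111111111□01

The machine has not reached a halting state after 17 steps.
The machine did not halt within the 17-step bound.

Answer: No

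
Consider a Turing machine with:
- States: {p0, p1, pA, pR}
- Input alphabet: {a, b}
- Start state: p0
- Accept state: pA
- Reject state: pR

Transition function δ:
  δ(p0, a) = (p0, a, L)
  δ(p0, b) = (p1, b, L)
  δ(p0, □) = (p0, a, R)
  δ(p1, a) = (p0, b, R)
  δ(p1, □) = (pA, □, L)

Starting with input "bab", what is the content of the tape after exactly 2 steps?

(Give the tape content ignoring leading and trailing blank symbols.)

Execution trace:
Initial: [p0]bab
Step 1: δ(p0, b) = (p1, b, L) → [p1]□bab
Step 2: δ(p1, □) = (pA, □, L) → [pA]□□bab

The machine reaches the accept state pA and halts.

After 2 steps, the tape (ignoring leading/trailing blanks) is: bab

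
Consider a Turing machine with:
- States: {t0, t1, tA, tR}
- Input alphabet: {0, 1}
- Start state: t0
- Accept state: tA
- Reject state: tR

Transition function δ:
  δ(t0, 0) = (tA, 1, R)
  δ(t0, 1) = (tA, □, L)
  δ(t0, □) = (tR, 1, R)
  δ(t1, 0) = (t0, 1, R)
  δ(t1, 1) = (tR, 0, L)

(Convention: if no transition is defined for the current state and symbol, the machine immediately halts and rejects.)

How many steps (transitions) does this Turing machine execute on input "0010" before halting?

Execution trace:
Initial: [t0]0010
Step 1: δ(t0, 0) = (tA, 1, R) → 1[tA]010

The machine reaches the accept state tA and halts.

The machine executed 1 step before halting.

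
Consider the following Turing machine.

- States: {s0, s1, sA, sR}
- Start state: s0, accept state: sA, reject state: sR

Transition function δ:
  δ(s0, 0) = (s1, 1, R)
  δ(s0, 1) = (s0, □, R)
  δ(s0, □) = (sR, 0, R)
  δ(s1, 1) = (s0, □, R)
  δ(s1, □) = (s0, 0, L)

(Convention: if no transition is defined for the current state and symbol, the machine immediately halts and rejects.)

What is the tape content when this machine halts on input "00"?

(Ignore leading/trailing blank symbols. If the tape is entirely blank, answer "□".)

Execution trace:
Initial: [s0]00
Step 1: δ(s0, 0) = (s1, 1, R) → 1[s1]0

No transition is defined for δ(s1, 0). By convention the machine halts and rejects.

Final tape (ignoring leading/trailing blanks): 10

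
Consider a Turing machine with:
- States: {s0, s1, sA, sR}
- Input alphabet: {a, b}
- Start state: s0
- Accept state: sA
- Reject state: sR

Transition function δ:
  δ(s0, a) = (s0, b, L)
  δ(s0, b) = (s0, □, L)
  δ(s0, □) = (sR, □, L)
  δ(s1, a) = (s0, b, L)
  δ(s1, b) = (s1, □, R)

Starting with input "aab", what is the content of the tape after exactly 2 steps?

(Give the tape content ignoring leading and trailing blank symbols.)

Execution trace:
Initial: [s0]aab
Step 1: δ(s0, a) = (s0, b, L) → [s0]□bab
Step 2: δ(s0, □) = (sR, □, L) → [sR]□□bab

The machine reaches the reject state sR and halts.

After 2 steps, the tape (ignoring leading/trailing blanks) is: bab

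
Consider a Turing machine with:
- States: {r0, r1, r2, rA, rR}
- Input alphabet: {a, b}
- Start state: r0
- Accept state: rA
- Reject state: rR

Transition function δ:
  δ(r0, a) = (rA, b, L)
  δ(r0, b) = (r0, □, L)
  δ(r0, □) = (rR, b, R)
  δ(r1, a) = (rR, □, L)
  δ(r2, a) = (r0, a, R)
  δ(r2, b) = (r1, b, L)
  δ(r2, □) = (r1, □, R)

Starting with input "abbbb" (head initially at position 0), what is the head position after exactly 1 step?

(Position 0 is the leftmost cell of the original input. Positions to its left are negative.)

Execution trace (head position shown):
Step 0: [r0]abbbb  (head at position 0)
Step 1: move left → [rA]□bbbbb  (head at position -1)

After 1 step, the head is at position -1.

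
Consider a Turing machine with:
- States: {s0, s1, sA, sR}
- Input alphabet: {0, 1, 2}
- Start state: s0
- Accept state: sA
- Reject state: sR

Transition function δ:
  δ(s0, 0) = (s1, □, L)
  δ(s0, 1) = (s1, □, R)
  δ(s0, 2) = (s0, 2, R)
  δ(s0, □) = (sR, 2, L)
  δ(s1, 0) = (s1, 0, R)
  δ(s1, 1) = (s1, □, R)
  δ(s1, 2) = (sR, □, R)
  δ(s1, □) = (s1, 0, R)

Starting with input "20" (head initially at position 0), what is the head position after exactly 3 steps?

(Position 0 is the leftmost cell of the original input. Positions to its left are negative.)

Execution trace (head position shown):
Step 0: [s0]20  (head at position 0)
Step 1: move right → 2[s0]0  (head at position 1)
Step 2: move left → [s1]2□  (head at position 0)
Step 3: move right → □[sR]□  (head at position 1)

After 3 steps, the head is at position 1.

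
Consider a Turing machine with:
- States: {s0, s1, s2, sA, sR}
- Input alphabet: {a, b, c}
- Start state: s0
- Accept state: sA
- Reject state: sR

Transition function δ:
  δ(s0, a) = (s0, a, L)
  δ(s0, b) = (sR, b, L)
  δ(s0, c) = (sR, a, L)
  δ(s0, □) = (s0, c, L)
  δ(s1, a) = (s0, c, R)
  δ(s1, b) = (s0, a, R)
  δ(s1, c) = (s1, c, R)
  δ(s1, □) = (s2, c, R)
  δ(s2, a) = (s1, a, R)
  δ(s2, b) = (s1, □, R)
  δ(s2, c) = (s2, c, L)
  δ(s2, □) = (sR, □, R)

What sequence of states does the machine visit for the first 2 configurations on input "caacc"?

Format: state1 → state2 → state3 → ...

Execution trace:
Initial: [s0]caacc
Step 1: δ(s0, c) = (sR, a, L) → [sR]□aaacc

The machine reaches the reject state sR and halts.

State sequence: s0 → sR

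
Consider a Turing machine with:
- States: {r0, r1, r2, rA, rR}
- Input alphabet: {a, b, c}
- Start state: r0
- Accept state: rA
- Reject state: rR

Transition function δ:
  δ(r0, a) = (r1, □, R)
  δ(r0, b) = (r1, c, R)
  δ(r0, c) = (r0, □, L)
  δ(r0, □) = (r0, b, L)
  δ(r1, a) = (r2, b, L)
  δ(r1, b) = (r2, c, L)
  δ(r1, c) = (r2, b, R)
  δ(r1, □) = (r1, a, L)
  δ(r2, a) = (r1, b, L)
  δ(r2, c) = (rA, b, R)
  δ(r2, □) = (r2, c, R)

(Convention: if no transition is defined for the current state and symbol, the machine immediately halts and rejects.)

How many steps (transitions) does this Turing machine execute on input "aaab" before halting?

Execution trace:
Initial: [r0]aaab
Step 1: δ(r0, a) = (r1, □, R) → □[r1]aab
Step 2: δ(r1, a) = (r2, b, L) → [r2]□bab
Step 3: δ(r2, □) = (r2, c, R) → c[r2]bab

No transition is defined for δ(r2, b). By convention the machine halts and rejects.

The machine executed 3 steps before halting.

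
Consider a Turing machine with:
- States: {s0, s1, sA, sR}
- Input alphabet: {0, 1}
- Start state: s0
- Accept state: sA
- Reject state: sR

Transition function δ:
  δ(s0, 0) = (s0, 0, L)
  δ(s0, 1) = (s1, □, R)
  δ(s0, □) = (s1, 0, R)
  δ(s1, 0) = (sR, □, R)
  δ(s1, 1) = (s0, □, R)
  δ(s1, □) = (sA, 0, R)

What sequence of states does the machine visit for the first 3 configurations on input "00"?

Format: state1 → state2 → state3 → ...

Execution trace:
Initial: [s0]00
Step 1: δ(s0, 0) = (s0, 0, L) → [s0]□00
Step 2: δ(s0, □) = (s1, 0, R) → 0[s1]00

State sequence: s0 → s0 → s1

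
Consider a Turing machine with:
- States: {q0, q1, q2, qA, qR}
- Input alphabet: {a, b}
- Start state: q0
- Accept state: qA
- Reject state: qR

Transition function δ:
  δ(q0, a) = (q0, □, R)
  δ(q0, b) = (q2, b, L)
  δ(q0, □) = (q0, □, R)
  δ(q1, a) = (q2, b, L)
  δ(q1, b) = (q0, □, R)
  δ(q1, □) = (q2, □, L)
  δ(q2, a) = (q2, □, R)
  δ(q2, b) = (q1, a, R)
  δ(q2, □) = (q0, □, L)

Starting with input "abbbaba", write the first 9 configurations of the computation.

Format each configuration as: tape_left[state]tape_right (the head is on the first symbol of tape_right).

Transitions applied:
Step 1: δ(q0, a) = (q0, □, R)
Step 2: δ(q0, b) = (q2, b, L)
Step 3: δ(q2, □) = (q0, □, L)
Step 4: δ(q0, □) = (q0, □, R)
Step 5: δ(q0, □) = (q0, □, R)
Step 6: δ(q0, b) = (q2, b, L)
Step 7: δ(q2, □) = (q0, □, L)
Step 8: δ(q0, □) = (q0, □, R)

The first 9 configurations are:
[q0]abbbaba ⊢ □[q0]bbbaba ⊢ [q2]□bbbaba ⊢ [q0]□□bbbaba ⊢ □[q0]□bbbaba ⊢ □□[q0]bbbaba ⊢ □[q2]□bbbaba ⊢ [q0]□□bbbaba ⊢ □[q0]□bbbaba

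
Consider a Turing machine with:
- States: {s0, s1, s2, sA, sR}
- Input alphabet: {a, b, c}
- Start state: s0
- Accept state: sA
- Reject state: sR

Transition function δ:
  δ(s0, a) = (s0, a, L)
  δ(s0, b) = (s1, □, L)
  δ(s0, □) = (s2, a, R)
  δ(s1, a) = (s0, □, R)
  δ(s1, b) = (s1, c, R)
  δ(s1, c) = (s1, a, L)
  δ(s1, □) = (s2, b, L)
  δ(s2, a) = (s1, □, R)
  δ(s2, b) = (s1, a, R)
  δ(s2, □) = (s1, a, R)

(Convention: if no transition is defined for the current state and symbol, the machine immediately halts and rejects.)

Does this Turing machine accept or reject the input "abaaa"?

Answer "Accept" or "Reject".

Execution trace:
Initial: [s0]abaaa
Step 1: δ(s0, a) = (s0, a, L) → [s0]□abaaa
Step 2: δ(s0, □) = (s2, a, R) → a[s2]abaaa
Step 3: δ(s2, a) = (s1, □, R) → a□[s1]baaa
Step 4: δ(s1, b) = (s1, c, R) → a□c[s1]aaa
Step 5: δ(s1, a) = (s0, □, R) → a□c□[s0]aa
Step 6: δ(s0, a) = (s0, a, L) → a□c[s0]□aa
Step 7: δ(s0, □) = (s2, a, R) → a□ca[s2]aa
Step 8: δ(s2, a) = (s1, □, R) → a□ca□[s1]a
Step 9: δ(s1, a) = (s0, □, R) → a□ca□□[s0]□
Step 10: δ(s0, □) = (s2, a, R) → a□ca□□a[s2]□
Step 11: δ(s2, □) = (s1, a, R) → a□ca□□aa[s1]□
Step 12: δ(s1, □) = (s2, b, L) → a□ca□□a[s2]ab
Step 13: δ(s2, a) = (s1, □, R) → a□ca□□a□[s1]b
Step 14: δ(s1, b) = (s1, c, R) → a□ca□□a□c[s1]□
Step 15: δ(s1, □) = (s2, b, L) → a□ca□□a□[s2]cb

No transition is defined for δ(s2, c). By convention the machine halts and rejects.

Answer: Reject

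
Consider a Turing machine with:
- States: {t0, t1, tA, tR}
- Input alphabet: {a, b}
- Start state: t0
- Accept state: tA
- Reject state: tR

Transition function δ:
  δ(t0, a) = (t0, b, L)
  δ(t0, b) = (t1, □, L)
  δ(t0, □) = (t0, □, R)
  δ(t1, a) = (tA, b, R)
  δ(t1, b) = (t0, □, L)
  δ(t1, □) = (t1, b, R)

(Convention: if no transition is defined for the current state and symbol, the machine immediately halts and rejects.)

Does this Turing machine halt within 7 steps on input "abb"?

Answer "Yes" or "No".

Execution trace:
Initial: [t0]abb
Step 1: δ(t0, a) = (t0, b, L) → [t0]□bbb
Step 2: δ(t0, □) = (t0, □, R) → □[t0]bbb
Step 3: δ(t0, b) = (t1, □, L) → [t1]□□bb
Step 4: δ(t1, □) = (t1, b, R) → b[t1]□bb
Step 5: δ(t1, □) = (t1, b, R) → bb[t1]bb
Step 6: δ(t1, b) = (t0, □, L) → b[t0]b□b
Step 7: δ(t0, b) = (t1, □, L) → [t1]b□□b

The machine has not reached a halting state after 7 steps.
The machine did not halt within the 7-step bound.

Answer: No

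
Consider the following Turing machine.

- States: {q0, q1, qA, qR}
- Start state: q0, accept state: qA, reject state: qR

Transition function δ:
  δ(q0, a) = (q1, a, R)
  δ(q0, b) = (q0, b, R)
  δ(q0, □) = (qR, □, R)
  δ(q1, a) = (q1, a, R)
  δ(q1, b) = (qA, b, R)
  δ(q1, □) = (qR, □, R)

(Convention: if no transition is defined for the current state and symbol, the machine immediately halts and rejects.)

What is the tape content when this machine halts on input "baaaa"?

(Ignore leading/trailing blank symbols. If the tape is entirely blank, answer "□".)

Execution trace:
Initial: [q0]baaaa
Step 1: δ(q0, b) = (q0, b, R) → b[q0]aaaa
Step 2: δ(q0, a) = (q1, a, R) → ba[q1]aaa
Step 3: δ(q1, a) = (q1, a, R) → baa[q1]aa
Step 4: δ(q1, a) = (q1, a, R) → baaa[q1]a
Step 5: δ(q1, a) = (q1, a, R) → baaaa[q1]□
Step 6: δ(q1, □) = (qR, □, R) → baaaa□[qR]□

The machine reaches the reject state qR and halts.

Final tape (ignoring leading/trailing blanks): baaaa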